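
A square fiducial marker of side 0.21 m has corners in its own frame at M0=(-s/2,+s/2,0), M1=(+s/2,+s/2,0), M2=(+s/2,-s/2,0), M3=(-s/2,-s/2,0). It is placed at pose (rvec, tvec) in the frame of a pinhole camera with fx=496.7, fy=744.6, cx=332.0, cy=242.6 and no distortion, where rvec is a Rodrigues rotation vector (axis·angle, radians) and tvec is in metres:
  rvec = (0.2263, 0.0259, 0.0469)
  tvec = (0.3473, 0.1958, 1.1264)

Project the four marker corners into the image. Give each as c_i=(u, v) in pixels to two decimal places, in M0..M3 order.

c0=(434.55, 431.84) c1=(525.67, 439.28) c2=(538.11, 309.42) c3=(443.04, 302.18)

Intrinsics K: fx=496.7, fy=744.6, cx=332.0, cy=242.6
Marker side s = 0.21 m; corners in marker frame (Z=0):
  M0 = (-0.1050, +0.1050, 0)
  M1 = (+0.1050, +0.1050, 0)
  M2 = (+0.1050, -0.1050, 0)
  M3 = (-0.1050, -0.1050, 0)
rvec = (0.2263, 0.0259, 0.0469), |rvec| = θ = 0.23256 rad = 13.324°
Rodrigues: sinθ=0.23047, 1−cosθ=0.02692; R = I + sinθ·[k]× + (1−cosθ)·[k]×²:
    [+0.99857 -0.04356 +0.03095]
    [+0.04940 +0.97341 -0.22366]
    [-0.02038 +0.22487 +0.97418]
t = (0.3473, 0.1958, 1.1264) m
M0: Pc = R·M0+t = (+0.23788, +0.29282, +1.15215); u = 496.7·(+0.23788)/1.15215 + 332.0 = 434.5499, v = 744.6·(+0.29282)/1.15215 + 242.6 = 431.8418
M1: Pc = R·M1+t = (+0.44758, +0.30320, +1.14787); u = 496.7·(+0.44758)/1.14787 + 332.0 = 525.6725, v = 744.6·(+0.30320)/1.14787 + 242.6 = 439.2763
M2: Pc = R·M2+t = (+0.45672, +0.09878, +1.10065); u = 496.7·(+0.45672)/1.10065 + 332.0 = 538.1101, v = 744.6·(+0.09878)/1.10065 + 242.6 = 309.4244
M3: Pc = R·M3+t = (+0.24702, +0.08840, +1.10493); u = 496.7·(+0.24702)/1.10493 + 332.0 = 443.0450, v = 744.6·(+0.08840)/1.10493 + 242.6 = 302.1751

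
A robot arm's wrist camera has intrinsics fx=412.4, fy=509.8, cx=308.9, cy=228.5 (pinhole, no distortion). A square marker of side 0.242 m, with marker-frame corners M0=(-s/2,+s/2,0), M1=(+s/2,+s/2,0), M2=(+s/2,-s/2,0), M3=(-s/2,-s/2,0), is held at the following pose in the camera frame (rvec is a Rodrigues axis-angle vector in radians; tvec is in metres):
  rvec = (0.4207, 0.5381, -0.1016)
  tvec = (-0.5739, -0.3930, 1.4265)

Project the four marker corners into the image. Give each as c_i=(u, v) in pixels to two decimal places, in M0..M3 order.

Intrinsics K: fx=412.4, fy=509.8, cx=308.9, cy=228.5
Marker side s = 0.242 m; corners in marker frame (Z=0):
  M0 = (-0.1210, +0.1210, 0)
  M1 = (+0.1210, +0.1210, 0)
  M2 = (+0.1210, -0.1210, 0)
  M3 = (-0.1210, -0.1210, 0)
rvec = (0.4207, 0.5381, -0.1016), |rvec| = θ = 0.69055 rad = 39.566°
Rodrigues: sinθ=0.63696, 1−cosθ=0.22911; R = I + sinθ·[k]× + (1−cosθ)·[k]×²:
    [+0.85593 +0.20248 +0.47581]
    [+0.01505 +0.91001 -0.41432]
    [-0.51688 +0.36179 +0.77585]
t = (-0.5739, -0.3930, 1.4265) m
M0: Pc = R·M0+t = (-0.65297, -0.28471, +1.53282); u = 412.4·(-0.65297)/1.53282 + 308.9 = 133.2211, v = 509.8·(-0.28471)/1.53282 + 228.5 = 133.8084
M1: Pc = R·M1+t = (-0.44583, -0.28107, +1.40773); u = 412.4·(-0.44583)/1.40773 + 308.9 = 178.2919, v = 509.8·(-0.28107)/1.40773 + 228.5 = 126.7132
M2: Pc = R·M2+t = (-0.49483, -0.50129, +1.32018); u = 412.4·(-0.49483)/1.32018 + 308.9 = 154.3236, v = 509.8·(-0.50129)/1.32018 + 228.5 = 34.9223
M3: Pc = R·M3+t = (-0.70197, -0.50493, +1.44527); u = 412.4·(-0.70197)/1.44527 + 308.9 = 108.5970, v = 509.8·(-0.50493)/1.44527 + 228.5 = 50.3915

c0=(133.22, 133.81) c1=(178.29, 126.71) c2=(154.32, 34.92) c3=(108.60, 50.39)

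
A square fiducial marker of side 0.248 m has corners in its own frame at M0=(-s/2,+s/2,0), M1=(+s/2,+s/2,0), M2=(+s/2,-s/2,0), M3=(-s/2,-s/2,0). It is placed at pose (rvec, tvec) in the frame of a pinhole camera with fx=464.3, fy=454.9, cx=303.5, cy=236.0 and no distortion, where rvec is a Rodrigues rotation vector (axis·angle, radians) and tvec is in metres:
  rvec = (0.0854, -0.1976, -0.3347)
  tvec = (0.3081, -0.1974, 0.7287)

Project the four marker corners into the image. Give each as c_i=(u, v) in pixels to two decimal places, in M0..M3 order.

Intrinsics K: fx=464.3, fy=454.9, cx=303.5, cy=236.0
Marker side s = 0.248 m; corners in marker frame (Z=0):
  M0 = (-0.1240, +0.1240, 0)
  M1 = (+0.1240, +0.1240, 0)
  M2 = (+0.1240, -0.1240, 0)
  M3 = (-0.1240, -0.1240, 0)
rvec = (0.0854, -0.1976, -0.3347), |rvec| = θ = 0.39795 rad = 22.801°
Rodrigues: sinθ=0.38753, 1−cosθ=0.07814; R = I + sinθ·[k]× + (1−cosθ)·[k]×²:
    [+0.92546 +0.31761 -0.20653]
    [-0.33426 +0.94112 -0.05053]
    [+0.17832 +0.11580 +0.97713]
t = (0.3081, -0.1974, 0.7287) m
M0: Pc = R·M0+t = (+0.23273, -0.03925, +0.72095); u = 464.3·(+0.23273)/0.72095 + 303.5 = 453.3794, v = 454.9·(-0.03925)/0.72095 + 236.0 = 211.2329
M1: Pc = R·M1+t = (+0.46224, -0.12215, +0.76517); u = 464.3·(+0.46224)/0.76517 + 303.5 = 583.9839, v = 454.9·(-0.12215)/0.76517 + 236.0 = 163.3814
M2: Pc = R·M2+t = (+0.38347, -0.35555, +0.73645); u = 464.3·(+0.38347)/0.73645 + 303.5 = 545.2623, v = 454.9·(-0.35555)/0.73645 + 236.0 = 16.3814
M3: Pc = R·M3+t = (+0.15396, -0.27265, +0.69223); u = 464.3·(+0.15396)/0.69223 + 303.5 = 406.7658, v = 454.9·(-0.27265)/0.69223 + 236.0 = 56.8268

c0=(453.38, 211.23) c1=(583.98, 163.38) c2=(545.26, 16.38) c3=(406.77, 56.83)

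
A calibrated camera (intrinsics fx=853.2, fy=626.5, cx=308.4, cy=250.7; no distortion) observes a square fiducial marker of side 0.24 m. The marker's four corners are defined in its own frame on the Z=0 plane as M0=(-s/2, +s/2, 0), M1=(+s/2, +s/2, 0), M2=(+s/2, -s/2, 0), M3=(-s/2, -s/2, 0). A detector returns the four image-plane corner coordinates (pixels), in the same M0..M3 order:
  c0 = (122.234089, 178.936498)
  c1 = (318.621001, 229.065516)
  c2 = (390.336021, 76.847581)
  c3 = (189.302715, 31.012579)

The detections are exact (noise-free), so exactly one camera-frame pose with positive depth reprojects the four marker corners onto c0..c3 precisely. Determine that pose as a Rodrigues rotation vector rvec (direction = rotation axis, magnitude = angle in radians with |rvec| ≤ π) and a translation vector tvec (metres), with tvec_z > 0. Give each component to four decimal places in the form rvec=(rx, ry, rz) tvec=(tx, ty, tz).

Intrinsics K: fx=853.2, fy=626.5, cx=308.4, cy=250.7
Marker side s = 0.24 m; corners in marker frame (Z=0):
  M0 = (-0.1200, +0.1200, 0)
  M1 = (+0.1200, +0.1200, 0)
  M2 = (+0.1200, -0.1200, 0)
  M3 = (-0.1200, -0.1200, 0)
Detected image corners:
  c0 = (122.234089, 178.936498) px
  c1 = (318.621001, 229.065516) px
  c2 = (390.336021, 76.847581) px
  c3 = (189.302715, 31.012579) px
Planar DLT: solve 8×8 A·h = b for H (H[2,2]=1):
  H  [+793.39013 -276.17065 +253.30173]
  H  [+182.53385 +631.62318 +129.02804]
  H  [-0.13527 +0.05019 +1.00000]
B = K⁻¹H; ‖b₁‖=1.046755, ‖b₂‖=1.046755; λ = 2/(‖b₁‖+‖b₂‖) = 0.955334, sign → tz>0 ⇒ λ=+0.955334
r₁ = λ·B[:,0] = (+0.93508,+0.33005,-0.12923); r₂ = λ·B[:,1] = (-0.32656,+0.94396,+0.04795)
r₃ = r₁×r₂ = (+0.13781,-0.00264,+0.99046); SVD([r₁ r₂ r₃]) → R = UVᵀ:
  R  [+0.93508 -0.32656 +0.13781]
  R  [+0.33005 +0.94396 -0.00264]
  R  [-0.12923 +0.04795 +0.99046]
t = (-0.06169, -0.18553, +0.95533) m
tr R = 2.869489; θ = arccos((tr R − 1)/2) = 0.363257 rad = 20.813°
axis k = ((R−Rᵀ)₃₂, (R−Rᵀ)₁₃, (R−Rᵀ)₂₁) / (2 sinθ) = (+0.071181, +0.375771, +0.923975)
rvec = θ·k = (+0.025857, +0.136501, +0.335640)

rvec=(0.0259, 0.1365, 0.3356) tvec=(-0.0617, -0.1855, 0.9553)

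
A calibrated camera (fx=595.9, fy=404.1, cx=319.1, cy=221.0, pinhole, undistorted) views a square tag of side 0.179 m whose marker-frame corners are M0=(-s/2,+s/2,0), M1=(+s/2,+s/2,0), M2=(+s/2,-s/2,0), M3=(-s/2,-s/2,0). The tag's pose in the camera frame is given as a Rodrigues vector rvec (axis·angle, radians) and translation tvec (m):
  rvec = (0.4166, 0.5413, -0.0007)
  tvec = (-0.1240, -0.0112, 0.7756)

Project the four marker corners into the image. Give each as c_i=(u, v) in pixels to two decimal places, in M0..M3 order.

c0=(185.86, 249.92) c1=(290.02, 263.50) c2=(270.43, 172.50) c3=(159.38, 168.10)

Intrinsics K: fx=595.9, fy=404.1, cx=319.1, cy=221.0
Marker side s = 0.179 m; corners in marker frame (Z=0):
  M0 = (-0.0895, +0.0895, 0)
  M1 = (+0.0895, +0.0895, 0)
  M2 = (+0.0895, -0.0895, 0)
  M3 = (-0.0895, -0.0895, 0)
rvec = (0.4166, 0.5413, -0.0007), |rvec| = θ = 0.68305 rad = 39.136°
Rodrigues: sinθ=0.63116, 1−cosθ=0.22435; R = I + sinθ·[k]× + (1−cosθ)·[k]×²:
    [+0.85911 +0.10908 +0.50004]
    [+0.10779 +0.91654 -0.38513]
    [-0.50032 +0.38477 +0.77565]
t = (-0.1240, -0.0112, 0.7756) m
M0: Pc = R·M0+t = (-0.19113, +0.06118, +0.85482); u = 595.9·(-0.19113)/0.85482 + 319.1 = 185.8636, v = 404.1·(+0.06118)/0.85482 + 221.0 = 249.9235
M1: Pc = R·M1+t = (-0.03735, +0.08048, +0.76526); u = 595.9·(-0.03735)/0.76526 + 319.1 = 290.0181, v = 404.1·(+0.08048)/0.76526 + 221.0 = 263.4969
M2: Pc = R·M2+t = (-0.05687, -0.08358, +0.69638); u = 595.9·(-0.05687)/0.69638 + 319.1 = 270.4334, v = 404.1·(-0.08358)/0.69638 + 221.0 = 172.4979
M3: Pc = R·M3+t = (-0.21065, -0.10288, +0.78594); u = 595.9·(-0.21065)/0.78594 + 319.1 = 159.3833, v = 404.1·(-0.10288)/0.78594 + 221.0 = 168.1043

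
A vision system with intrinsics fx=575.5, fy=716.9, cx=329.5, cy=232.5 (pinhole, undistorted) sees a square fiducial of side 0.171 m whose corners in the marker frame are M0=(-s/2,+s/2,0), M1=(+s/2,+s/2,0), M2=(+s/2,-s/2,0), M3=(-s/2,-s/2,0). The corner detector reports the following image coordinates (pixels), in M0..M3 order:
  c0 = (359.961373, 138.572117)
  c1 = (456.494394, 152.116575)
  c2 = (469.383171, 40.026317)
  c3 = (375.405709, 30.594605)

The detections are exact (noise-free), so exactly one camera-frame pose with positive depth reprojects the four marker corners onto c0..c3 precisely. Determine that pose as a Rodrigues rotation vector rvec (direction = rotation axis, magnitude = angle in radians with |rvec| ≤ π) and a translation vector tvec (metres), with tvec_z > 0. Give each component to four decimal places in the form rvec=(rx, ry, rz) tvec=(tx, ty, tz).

Intrinsics K: fx=575.5, fy=716.9, cx=329.5, cy=232.5
Marker side s = 0.171 m; corners in marker frame (Z=0):
  M0 = (-0.0855, +0.0855, 0)
  M1 = (+0.0855, +0.0855, 0)
  M2 = (+0.0855, -0.0855, 0)
  M3 = (-0.0855, -0.0855, 0)
Detected image corners:
  c0 = (359.961373, 138.572117) px
  c1 = (456.494394, 152.116575) px
  c2 = (469.383171, 40.026317) px
  c3 = (375.405709, 30.594605) px
Planar DLT: solve 8×8 A·h = b for H (H[2,2]=1):
  H  [+474.23746 -160.42965 +414.61331]
  H  [+49.00516 +626.42189 +89.35231]
  H  [-0.19911 -0.18650 +1.00000]
B = K⁻¹H; ‖b₁‖=0.968110, ‖b₂‖=0.968110; λ = 2/(‖b₁‖+‖b₂‖) = 1.032940, sign → tz>0 ⇒ λ=+1.032940
r₁ = λ·B[:,0] = (+0.96894,+0.13731,-0.20567); r₂ = λ·B[:,1] = (-0.17765,+0.96505,-0.19265)
r₃ = r₁×r₂ = (+0.17203,+0.22320,+0.95947); SVD([r₁ r₂ r₃]) → R = UVᵀ:
  R  [+0.96894 -0.17765 +0.17203]
  R  [+0.13731 +0.96505 +0.22320]
  R  [-0.20567 -0.19265 +0.95947]
t = (+0.15277, -0.20625, +1.03294) m
tr R = 2.893468; θ = arccos((tr R − 1)/2) = 0.327859 rad = 18.785°
axis k = ((R−Rᵀ)₃₂, (R−Rᵀ)₁₃, (R−Rᵀ)₂₁) / (2 sinθ) = (-0.645692, +0.586449, +0.489039)
rvec = θ·k = (-0.211696, +0.192273, +0.160336)

rvec=(-0.2117, 0.1923, 0.1603) tvec=(0.1528, -0.2063, 1.0329)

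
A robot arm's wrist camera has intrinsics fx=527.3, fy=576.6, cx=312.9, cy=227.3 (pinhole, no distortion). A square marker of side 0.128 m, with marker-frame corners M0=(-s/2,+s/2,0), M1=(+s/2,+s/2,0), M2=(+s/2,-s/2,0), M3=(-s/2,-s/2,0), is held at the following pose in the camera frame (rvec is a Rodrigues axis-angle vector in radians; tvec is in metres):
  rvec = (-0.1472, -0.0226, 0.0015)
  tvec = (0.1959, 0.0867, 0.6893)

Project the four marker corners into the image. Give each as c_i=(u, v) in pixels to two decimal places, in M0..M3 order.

Intrinsics K: fx=527.3, fy=576.6, cx=312.9, cy=227.3
Marker side s = 0.128 m; corners in marker frame (Z=0):
  M0 = (-0.0640, +0.0640, 0)
  M1 = (+0.0640, +0.0640, 0)
  M2 = (+0.0640, -0.0640, 0)
  M3 = (-0.0640, -0.0640, 0)
rvec = (-0.1472, -0.0226, 0.0015), |rvec| = θ = 0.14893 rad = 8.533°
Rodrigues: sinθ=0.14838, 1−cosθ=0.01107; R = I + sinθ·[k]× + (1−cosθ)·[k]×²:
    [+0.99974 +0.00017 -0.02263]
    [+0.00315 +0.98918 +0.14664]
    [+0.02241 -0.14667 +0.98893]
t = (0.1959, 0.0867, 0.6893) m
M0: Pc = R·M0+t = (+0.13193, +0.14981, +0.67848); u = 527.3·(+0.13193)/0.67848 + 312.9 = 415.4310, v = 576.6·(+0.14981)/0.67848 + 227.3 = 354.6114
M1: Pc = R·M1+t = (+0.25989, +0.15021, +0.68135); u = 527.3·(+0.25989)/0.68135 + 312.9 = 514.0343, v = 576.6·(+0.15021)/0.68135 + 227.3 = 354.4172
M2: Pc = R·M2+t = (+0.25987, +0.02359, +0.70012); u = 527.3·(+0.25987)/0.70012 + 312.9 = 508.6248, v = 576.6·(+0.02359)/0.70012 + 227.3 = 246.7314
M3: Pc = R·M3+t = (+0.13191, +0.02319, +0.69725); u = 527.3·(+0.13191)/0.69725 + 312.9 = 412.6542, v = 576.6·(+0.02319)/0.69725 + 227.3 = 246.4774

c0=(415.43, 354.61) c1=(514.03, 354.42) c2=(508.62, 246.73) c3=(412.65, 246.48)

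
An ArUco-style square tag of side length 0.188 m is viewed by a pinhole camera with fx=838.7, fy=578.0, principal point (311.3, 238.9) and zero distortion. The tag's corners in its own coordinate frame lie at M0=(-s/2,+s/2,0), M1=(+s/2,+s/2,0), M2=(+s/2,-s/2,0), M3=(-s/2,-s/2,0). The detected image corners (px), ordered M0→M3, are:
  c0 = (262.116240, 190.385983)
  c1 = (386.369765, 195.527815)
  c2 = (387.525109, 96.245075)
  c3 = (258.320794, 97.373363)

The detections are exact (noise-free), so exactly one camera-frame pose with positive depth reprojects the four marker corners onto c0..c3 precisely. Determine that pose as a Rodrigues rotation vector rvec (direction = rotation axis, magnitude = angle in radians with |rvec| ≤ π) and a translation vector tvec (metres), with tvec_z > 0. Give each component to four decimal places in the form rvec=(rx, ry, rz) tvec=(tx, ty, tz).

rvec=(0.2432, 0.4224, 0.0382) tvec=(0.0139, -0.1840, 1.1422)

Intrinsics K: fx=838.7, fy=578.0, cx=311.3, cy=238.9
Marker side s = 0.188 m; corners in marker frame (Z=0):
  M0 = (-0.0940, +0.0940, 0)
  M1 = (+0.0940, +0.0940, 0)
  M2 = (+0.0940, -0.0940, 0)
  M3 = (-0.0940, -0.0940, 0)
Detected image corners:
  c0 = (262.116240, 190.385983) px
  c1 = (386.369765, 195.527815) px
  c2 = (387.525109, 96.245075) px
  c3 = (258.320794, 97.373363) px
Planar DLT: solve 8×8 A·h = b for H (H[2,2]=1):
  H  [+560.15571 +75.88022 +321.50370]
  H  [-39.89068 +541.50970 +145.80549]
  H  [-0.35129 +0.21146 +1.00000]
B = K⁻¹H; ‖b₁‖=0.875474, ‖b₂‖=0.875474; λ = 2/(‖b₁‖+‖b₂‖) = 1.142239, sign → tz>0 ⇒ λ=+1.142239
r₁ = λ·B[:,0] = (+0.91182,+0.08702,-0.40126); r₂ = λ·B[:,1] = (+0.01369,+0.97030,+0.24153)
r₃ = r₁×r₂ = (+0.41036,-0.22573,+0.88354); SVD([r₁ r₂ r₃]) → R = UVᵀ:
  R  [+0.91182 +0.01369 +0.41036]
  R  [+0.08702 +0.97030 -0.22573]
  R  [-0.40126 +0.24153 +0.88354]
t = (+0.01390, -0.18397, +1.14224) m
tr R = 2.765661; θ = arccos((tr R − 1)/2) = 0.488942 rad = 28.014°
axis k = ((R−Rᵀ)₃₂, (R−Rᵀ)₁₃, (R−Rᵀ)₂₁) / (2 sinθ) = (+0.497416, +0.863993, +0.078058)
rvec = θ·k = (+0.243208, +0.422442, +0.038166)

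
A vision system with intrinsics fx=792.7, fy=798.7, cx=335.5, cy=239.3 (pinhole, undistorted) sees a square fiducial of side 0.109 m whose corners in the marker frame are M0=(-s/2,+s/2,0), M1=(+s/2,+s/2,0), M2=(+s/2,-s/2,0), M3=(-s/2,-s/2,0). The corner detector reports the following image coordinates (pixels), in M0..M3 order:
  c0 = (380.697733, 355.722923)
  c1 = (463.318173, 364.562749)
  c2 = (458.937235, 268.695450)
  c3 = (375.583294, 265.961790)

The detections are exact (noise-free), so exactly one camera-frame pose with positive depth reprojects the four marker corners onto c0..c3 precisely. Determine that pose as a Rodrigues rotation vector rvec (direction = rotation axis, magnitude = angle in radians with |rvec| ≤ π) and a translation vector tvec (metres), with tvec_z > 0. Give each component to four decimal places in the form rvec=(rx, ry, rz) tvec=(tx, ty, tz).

Intrinsics K: fx=792.7, fy=798.7, cx=335.5, cy=239.3
Marker side s = 0.109 m; corners in marker frame (Z=0):
  M0 = (-0.0545, +0.0545, 0)
  M1 = (+0.0545, +0.0545, 0)
  M2 = (+0.0545, -0.0545, 0)
  M3 = (-0.0545, -0.0545, 0)
Detected image corners:
  c0 = (380.697733, 355.722923) px
  c1 = (463.318173, 364.562749) px
  c2 = (458.937235, 268.695450) px
  c3 = (375.583294, 265.961790) px
Planar DLT: solve 8×8 A·h = b for H (H[2,2]=1):
  H  [+505.01476 +92.36030 +418.26785]
  H  [-138.36463 +886.97794 +313.93288]
  H  [-0.61080 +0.11603 +1.00000]
B = K⁻¹H; ‖b₁‖=1.084099, ‖b₂‖=1.084099; λ = 2/(‖b₁‖+‖b₂‖) = 0.922425, sign → tz>0 ⇒ λ=+0.922425
r₁ = λ·B[:,0] = (+0.82612,+0.00901,-0.56342); r₂ = λ·B[:,1] = (+0.06218,+0.99231,+0.10703)
r₃ = r₁×r₂ = (+0.56005,-0.12345,+0.81921); SVD([r₁ r₂ r₃]) → R = UVᵀ:
  R  [+0.82612 +0.06218 +0.56005]
  R  [+0.00901 +0.99231 -0.12345]
  R  [-0.56342 +0.10703 +0.81921]
t = (+0.09631, +0.08619, +0.92242) m
tr R = 2.637638; θ = arccos((tr R − 1)/2) = 0.611446 rad = 35.033°
axis k = ((R−Rᵀ)₃₂, (R−Rᵀ)₁₃, (R−Rᵀ)₂₁) / (2 sinθ) = (+0.200752, +0.978547, -0.046308)
rvec = θ·k = (+0.122749, +0.598328, -0.028315)

rvec=(0.1227, 0.5983, -0.0283) tvec=(0.0963, 0.0862, 0.9224)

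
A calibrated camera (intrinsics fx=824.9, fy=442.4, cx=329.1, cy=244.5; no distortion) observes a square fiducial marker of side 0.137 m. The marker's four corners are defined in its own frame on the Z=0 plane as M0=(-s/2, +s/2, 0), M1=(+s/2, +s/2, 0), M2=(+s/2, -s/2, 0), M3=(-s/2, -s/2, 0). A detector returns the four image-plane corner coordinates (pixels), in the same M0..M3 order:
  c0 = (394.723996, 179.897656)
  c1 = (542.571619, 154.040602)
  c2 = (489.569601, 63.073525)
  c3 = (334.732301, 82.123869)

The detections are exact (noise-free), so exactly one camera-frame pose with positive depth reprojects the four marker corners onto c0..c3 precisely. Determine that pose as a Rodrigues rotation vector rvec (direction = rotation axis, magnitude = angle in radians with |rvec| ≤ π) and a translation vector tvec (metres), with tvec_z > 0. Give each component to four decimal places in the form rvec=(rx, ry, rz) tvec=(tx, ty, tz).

rvec=(0.0207, -0.3646, -0.3383) tvec=(0.0862, -0.1752, 0.6215)

Intrinsics K: fx=824.9, fy=442.4, cx=329.1, cy=244.5
Marker side s = 0.137 m; corners in marker frame (Z=0):
  M0 = (-0.0685, +0.0685, 0)
  M1 = (+0.0685, +0.0685, 0)
  M2 = (+0.0685, -0.0685, 0)
  M3 = (-0.0685, -0.0685, 0)
Detected image corners:
  c0 = (394.723996, 179.897656) px
  c1 = (542.571619, 154.040602) px
  c2 = (489.569601, 63.073525) px
  c3 = (334.732301, 82.123869) px
Planar DLT: solve 8×8 A·h = b for H (H[2,2]=1):
  H  [+1349.85339 +468.27154 +443.53743]
  H  [-97.37200 +703.35224 +119.77271]
  H  [+0.55720 +0.12911 +1.00000]
B = K⁻¹H; ‖b₁‖=1.609018, ‖b₂‖=1.609018; λ = 2/(‖b₁‖+‖b₂‖) = 0.621497, sign → tz>0 ⇒ λ=+0.621497
r₁ = λ·B[:,0] = (+0.87885,-0.32818,+0.34630); r₂ = λ·B[:,1] = (+0.32079,+0.94374,+0.08024)
r₃ = r₁×r₂ = (-0.35315,+0.04057,+0.93469); SVD([r₁ r₂ r₃]) → R = UVᵀ:
  R  [+0.87885 +0.32079 -0.35315]
  R  [-0.32818 +0.94374 +0.04057]
  R  [+0.34630 +0.08024 +0.93469]
t = (+0.08622, -0.17522, +0.62150) m
tr R = 2.757282; θ = arccos((tr R − 1)/2) = 0.497788 rad = 28.521°
axis k = ((R−Rᵀ)₃₂, (R−Rᵀ)₁₃, (R−Rᵀ)₂₁) / (2 sinθ) = (+0.041541, -0.732429, -0.679575)
rvec = θ·k = (+0.020679, -0.364595, -0.338284)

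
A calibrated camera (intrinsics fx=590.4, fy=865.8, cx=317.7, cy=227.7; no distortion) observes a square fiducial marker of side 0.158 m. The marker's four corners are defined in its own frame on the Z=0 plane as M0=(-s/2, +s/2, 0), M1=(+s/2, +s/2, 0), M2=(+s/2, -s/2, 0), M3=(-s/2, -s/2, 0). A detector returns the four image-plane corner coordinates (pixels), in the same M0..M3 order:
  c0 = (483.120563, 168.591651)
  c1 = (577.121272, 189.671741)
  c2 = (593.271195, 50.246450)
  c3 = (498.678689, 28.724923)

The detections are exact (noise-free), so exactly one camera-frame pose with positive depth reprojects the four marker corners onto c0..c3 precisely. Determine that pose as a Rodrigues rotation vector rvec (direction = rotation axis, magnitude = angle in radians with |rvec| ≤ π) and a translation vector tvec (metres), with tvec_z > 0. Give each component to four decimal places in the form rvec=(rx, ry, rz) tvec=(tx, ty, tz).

Intrinsics K: fx=590.4, fy=865.8, cx=317.7, cy=227.7
Marker side s = 0.158 m; corners in marker frame (Z=0):
  M0 = (-0.0790, +0.0790, 0)
  M1 = (+0.0790, +0.0790, 0)
  M2 = (+0.0790, -0.0790, 0)
  M3 = (-0.0790, -0.0790, 0)
Detected image corners:
  c0 = (483.120563, 168.591651) px
  c1 = (577.121272, 189.671741) px
  c2 = (593.271195, 50.246450) px
  c3 = (498.678689, 28.724923) px
Planar DLT: solve 8×8 A·h = b for H (H[2,2]=1):
  H  [+604.12493 -77.74193 +538.07228]
  H  [+136.29715 +888.42578 +109.55185]
  H  [+0.01360 +0.04201 +1.00000]
B = K⁻¹H; ‖b₁‖=1.027602, ‖b₂‖=1.027602; λ = 2/(‖b₁‖+‖b₂‖) = 0.973140, sign → tz>0 ⇒ λ=+0.973140
r₁ = λ·B[:,0] = (+0.98864,+0.14971,+0.01323); r₂ = λ·B[:,1] = (-0.15014,+0.98782,+0.04088)
r₃ = r₁×r₂ = (-0.00695,-0.04240,+0.99908); SVD([r₁ r₂ r₃]) → R = UVᵀ:
  R  [+0.98864 -0.15014 -0.00695]
  R  [+0.14971 +0.98782 -0.04240]
  R  [+0.01323 +0.04088 +0.99908]
t = (+0.36323, -0.13280, +0.97314) m
tr R = 2.975537; θ = arccos((tr R − 1)/2) = 0.156567 rad = 8.971°
axis k = ((R−Rᵀ)₃₂, (R−Rᵀ)₁₃, (R−Rᵀ)₂₁) / (2 sinθ) = (+0.267049, -0.064732, +0.961507)
rvec = θ·k = (+0.041811, -0.010135, +0.150540)

rvec=(0.0418, -0.0101, 0.1505) tvec=(0.3632, -0.1328, 0.9731)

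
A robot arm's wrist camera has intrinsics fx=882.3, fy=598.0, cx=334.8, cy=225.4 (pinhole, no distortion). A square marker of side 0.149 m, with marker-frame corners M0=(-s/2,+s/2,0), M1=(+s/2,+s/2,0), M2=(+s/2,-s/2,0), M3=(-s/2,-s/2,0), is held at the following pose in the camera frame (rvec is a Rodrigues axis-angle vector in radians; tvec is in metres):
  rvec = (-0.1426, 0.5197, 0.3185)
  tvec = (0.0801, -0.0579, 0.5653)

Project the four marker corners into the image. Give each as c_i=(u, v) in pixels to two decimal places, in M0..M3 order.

Intrinsics K: fx=882.3, fy=598.0, cx=334.8, cy=225.4
Marker side s = 0.149 m; corners in marker frame (Z=0):
  M0 = (-0.0745, +0.0745, 0)
  M1 = (+0.0745, +0.0745, 0)
  M2 = (+0.0745, -0.0745, 0)
  M3 = (-0.0745, -0.0745, 0)
rvec = (-0.1426, 0.5197, 0.3185), |rvec| = θ = 0.62599 rad = 35.867°
Rodrigues: sinθ=0.58590, 1−cosθ=0.18962; R = I + sinθ·[k]× + (1−cosθ)·[k]×²:
    [+0.82022 -0.33396 +0.46444]
    [+0.26224 +0.94107 +0.21356]
    [-0.50839 -0.05337 +0.85947]
t = (0.0801, -0.0579, 0.5653) m
M0: Pc = R·M0+t = (-0.00589, -0.00733, +0.59920); u = 882.3·(-0.00589)/0.59920 + 334.8 = 326.1319, v = 598.0·(-0.00733)/0.59920 + 225.4 = 218.0876
M1: Pc = R·M1+t = (+0.11633, +0.03175, +0.52345); u = 882.3·(+0.11633)/0.52345 + 334.8 = 530.8742, v = 598.0·(+0.03175)/0.52345 + 225.4 = 261.6686
M2: Pc = R·M2+t = (+0.16609, -0.10847, +0.53140); u = 882.3·(+0.16609)/0.53140 + 334.8 = 610.5586, v = 598.0·(-0.10847)/0.53140 + 225.4 = 103.3324
M3: Pc = R·M3+t = (+0.04387, -0.14755, +0.60715); u = 882.3·(+0.04387)/0.60715 + 334.8 = 398.5563, v = 598.0·(-0.14755)/0.60715 + 225.4 = 80.0769

c0=(326.13, 218.09) c1=(530.87, 261.67) c2=(610.56, 103.33) c3=(398.56, 80.08)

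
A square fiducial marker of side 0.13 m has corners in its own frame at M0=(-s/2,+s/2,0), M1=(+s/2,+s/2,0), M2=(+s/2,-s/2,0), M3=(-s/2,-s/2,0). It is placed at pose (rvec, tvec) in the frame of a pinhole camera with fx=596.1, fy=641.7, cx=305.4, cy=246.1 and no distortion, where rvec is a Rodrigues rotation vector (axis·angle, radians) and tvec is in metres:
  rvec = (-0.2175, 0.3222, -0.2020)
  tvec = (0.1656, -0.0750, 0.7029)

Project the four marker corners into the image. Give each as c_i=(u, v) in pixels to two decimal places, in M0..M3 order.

c0=(403.09, 248.04) c1=(516.32, 219.43) c2=(488.97, 106.59) c3=(381.98, 139.76)

Intrinsics K: fx=596.1, fy=641.7, cx=305.4, cy=246.1
Marker side s = 0.13 m; corners in marker frame (Z=0):
  M0 = (-0.0650, +0.0650, 0)
  M1 = (+0.0650, +0.0650, 0)
  M2 = (+0.0650, -0.0650, 0)
  M3 = (-0.0650, -0.0650, 0)
rvec = (-0.2175, 0.3222, -0.2020), |rvec| = θ = 0.43809 rad = 25.101°
Rodrigues: sinθ=0.42421, 1−cosθ=0.09444; R = I + sinθ·[k]× + (1−cosθ)·[k]×²:
    [+0.92884 +0.16112 +0.33361]
    [-0.23008 +0.95664 +0.17858]
    [-0.29037 -0.24263 +0.92564]
t = (0.1656, -0.0750, 0.7029) m
M0: Pc = R·M0+t = (+0.11570, +0.00214, +0.70600); u = 596.1·(+0.11570)/0.70600 + 305.4 = 403.0874, v = 641.7·(+0.00214)/0.70600 + 246.1 = 248.0426
M1: Pc = R·M1+t = (+0.23645, -0.02777, +0.66825); u = 596.1·(+0.23645)/0.66825 + 305.4 = 516.3170, v = 641.7·(-0.02777)/0.66825 + 246.1 = 219.4302
M2: Pc = R·M2+t = (+0.21550, -0.15214, +0.69980); u = 596.1·(+0.21550)/0.69980 + 305.4 = 488.9686, v = 641.7·(-0.15214)/0.69980 + 246.1 = 106.5931
M3: Pc = R·M3+t = (+0.09475, -0.12223, +0.73755); u = 596.1·(+0.09475)/0.73755 + 305.4 = 381.9811, v = 641.7·(-0.12223)/0.73755 + 246.1 = 139.7570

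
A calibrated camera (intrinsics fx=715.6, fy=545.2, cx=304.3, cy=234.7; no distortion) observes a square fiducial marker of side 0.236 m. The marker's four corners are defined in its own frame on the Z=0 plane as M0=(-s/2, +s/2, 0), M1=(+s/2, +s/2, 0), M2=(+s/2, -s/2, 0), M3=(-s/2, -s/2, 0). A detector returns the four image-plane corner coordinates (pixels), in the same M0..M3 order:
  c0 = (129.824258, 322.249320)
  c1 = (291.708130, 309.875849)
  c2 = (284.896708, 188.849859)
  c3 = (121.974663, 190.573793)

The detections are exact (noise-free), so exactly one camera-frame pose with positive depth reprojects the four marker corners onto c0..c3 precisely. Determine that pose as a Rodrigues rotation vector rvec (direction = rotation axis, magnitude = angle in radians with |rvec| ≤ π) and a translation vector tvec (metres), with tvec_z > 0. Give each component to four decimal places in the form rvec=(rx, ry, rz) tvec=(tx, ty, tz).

Intrinsics K: fx=715.6, fy=545.2, cx=304.3, cy=234.7
Marker side s = 0.236 m; corners in marker frame (Z=0):
  M0 = (-0.1180, +0.1180, 0)
  M1 = (+0.1180, +0.1180, 0)
  M2 = (+0.1180, -0.1180, 0)
  M3 = (-0.1180, -0.1180, 0)
Detected image corners:
  c0 = (129.824258, 322.249320) px
  c1 = (291.708130, 309.875849) px
  c2 = (284.896708, 188.849859) px
  c3 = (121.974663, 190.573793) px
Planar DLT: solve 8×8 A·h = b for H (H[2,2]=1):
  H  [+762.23611 +33.23411 +210.53357]
  H  [+60.57445 +537.19844 +252.81997]
  H  [+0.35775 +0.01094 +1.00000]
B = K⁻¹H; ‖b₁‖=0.981566, ‖b₂‖=0.981566; λ = 2/(‖b₁‖+‖b₂‖) = 1.018781, sign → tz>0 ⇒ λ=+1.018781
r₁ = λ·B[:,0] = (+0.93019,-0.04371,+0.36447); r₂ = λ·B[:,1] = (+0.04258,+0.99903,+0.01114)
r₃ = r₁×r₂ = (-0.36460,+0.00515,+0.93115); SVD([r₁ r₂ r₃]) → R = UVᵀ:
  R  [+0.93019 +0.04258 -0.36460]
  R  [-0.04371 +0.99903 +0.00515]
  R  [+0.36447 +0.01114 +0.93115]
t = (-0.13349, +0.03386, +1.01878) m
tr R = 2.860368; θ = arccos((tr R − 1)/2) = 0.375883 rad = 21.537°
axis k = ((R−Rᵀ)₃₂, (R−Rᵀ)₁₃, (R−Rᵀ)₂₁) / (2 sinθ) = (+0.008163, -0.993037, -0.117521)
rvec = θ·k = (+0.003068, -0.373266, -0.044174)

rvec=(0.0031, -0.3733, -0.0442) tvec=(-0.1335, 0.0339, 1.0188)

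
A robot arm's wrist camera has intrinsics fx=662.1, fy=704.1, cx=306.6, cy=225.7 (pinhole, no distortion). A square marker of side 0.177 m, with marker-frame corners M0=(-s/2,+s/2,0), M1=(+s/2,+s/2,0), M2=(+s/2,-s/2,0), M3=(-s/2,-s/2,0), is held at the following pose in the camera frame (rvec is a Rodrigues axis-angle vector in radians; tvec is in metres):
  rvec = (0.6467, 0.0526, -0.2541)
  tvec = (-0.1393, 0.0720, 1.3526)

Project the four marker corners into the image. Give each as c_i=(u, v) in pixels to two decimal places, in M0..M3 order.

Intrinsics K: fx=662.1, fy=704.1, cx=306.6, cy=225.7
Marker side s = 0.177 m; corners in marker frame (Z=0):
  M0 = (-0.0885, +0.0885, 0)
  M1 = (+0.0885, +0.0885, 0)
  M2 = (+0.0885, -0.0885, 0)
  M3 = (-0.0885, -0.0885, 0)
rvec = (0.6467, 0.0526, -0.2541), |rvec| = θ = 0.69682 rad = 39.925°
Rodrigues: sinθ=0.64178, 1−cosθ=0.23311; R = I + sinθ·[k]× + (1−cosθ)·[k]×²:
    [+0.96767 +0.25036 -0.03045]
    [-0.21770 +0.76822 -0.60204]
    [-0.12734 +0.58920 +0.79789]
t = (-0.1393, 0.0720, 1.3526) m
M0: Pc = R·M0+t = (-0.20278, +0.15925, +1.41601); u = 662.1·(-0.20278)/1.41601 + 306.6 = 211.7831, v = 704.1·(+0.15925)/1.41601 + 225.7 = 304.8874
M1: Pc = R·M1+t = (-0.03150, +0.12072, +1.39348); u = 662.1·(-0.03150)/1.39348 + 306.6 = 291.6311, v = 704.1·(+0.12072)/1.39348 + 225.7 = 286.6982
M2: Pc = R·M2+t = (-0.07582, -0.01525, +1.28919); u = 662.1·(-0.07582)/1.28919 + 306.6 = 267.6615, v = 704.1·(-0.01525)/1.28919 + 225.7 = 217.3691
M3: Pc = R·M3+t = (-0.24710, +0.02328, +1.31172); u = 662.1·(-0.24710)/1.31172 + 306.6 = 181.8769, v = 704.1·(+0.02328)/1.31172 + 225.7 = 238.1957

c0=(211.78, 304.89) c1=(291.63, 286.70) c2=(267.66, 217.37) c3=(181.88, 238.20)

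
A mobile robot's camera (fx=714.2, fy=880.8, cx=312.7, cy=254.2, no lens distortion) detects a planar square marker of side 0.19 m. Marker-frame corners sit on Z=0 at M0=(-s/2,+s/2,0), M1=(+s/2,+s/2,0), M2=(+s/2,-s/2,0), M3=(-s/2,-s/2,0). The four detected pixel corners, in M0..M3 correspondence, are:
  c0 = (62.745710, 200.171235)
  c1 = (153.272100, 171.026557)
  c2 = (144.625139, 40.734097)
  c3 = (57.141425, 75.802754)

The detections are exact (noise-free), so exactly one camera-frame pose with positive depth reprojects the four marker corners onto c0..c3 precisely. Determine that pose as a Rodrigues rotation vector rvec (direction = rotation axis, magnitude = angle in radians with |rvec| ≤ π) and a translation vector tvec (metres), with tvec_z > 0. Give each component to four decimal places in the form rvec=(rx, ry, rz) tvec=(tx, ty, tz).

rvec=(-0.1711, 0.3789, -0.1588) tvec=(-0.3642, -0.1871, 1.2414)

Intrinsics K: fx=714.2, fy=880.8, cx=312.7, cy=254.2
Marker side s = 0.19 m; corners in marker frame (Z=0):
  M0 = (-0.0950, +0.0950, 0)
  M1 = (+0.0950, +0.0950, 0)
  M2 = (+0.0950, -0.0950, 0)
  M3 = (-0.0950, -0.0950, 0)
Detected image corners:
  c0 = (62.745710, 200.171235) px
  c1 = (153.272100, 171.026557) px
  c2 = (144.625139, 40.734097) px
  c3 = (57.141425, 75.802754) px
Planar DLT: solve 8×8 A·h = b for H (H[2,2]=1):
  H  [+438.61418 +20.87344 +103.19015]
  H  [-203.90417 +650.57749 +121.41707]
  H  [-0.28449 -0.15715 +1.00000]
B = K⁻¹H; ‖b₁‖=0.805556, ‖b₂‖=0.805556; λ = 2/(‖b₁‖+‖b₂‖) = 1.241378, sign → tz>0 ⇒ λ=+1.241378
r₁ = λ·B[:,0] = (+0.91700,-0.18546,-0.35316); r₂ = λ·B[:,1] = (+0.12169,+0.97321,-0.19508)
r₃ = r₁×r₂ = (+0.37988,+0.13591,+0.91500); SVD([r₁ r₂ r₃]) → R = UVᵀ:
  R  [+0.91700 +0.12169 +0.37988]
  R  [-0.18546 +0.97321 +0.13591]
  R  [-0.35316 -0.19508 +0.91500]
t = (-0.36416, -0.18714, +1.24138) m
tr R = 2.805204; θ = arccos((tr R − 1)/2) = 0.445020 rad = 25.498°
axis k = ((R−Rᵀ)₃₂, (R−Rᵀ)₁₃, (R−Rᵀ)₂₁) / (2 sinθ) = (-0.384446, +0.851427, -0.356754)
rvec = θ·k = (-0.171086, +0.378902, -0.158763)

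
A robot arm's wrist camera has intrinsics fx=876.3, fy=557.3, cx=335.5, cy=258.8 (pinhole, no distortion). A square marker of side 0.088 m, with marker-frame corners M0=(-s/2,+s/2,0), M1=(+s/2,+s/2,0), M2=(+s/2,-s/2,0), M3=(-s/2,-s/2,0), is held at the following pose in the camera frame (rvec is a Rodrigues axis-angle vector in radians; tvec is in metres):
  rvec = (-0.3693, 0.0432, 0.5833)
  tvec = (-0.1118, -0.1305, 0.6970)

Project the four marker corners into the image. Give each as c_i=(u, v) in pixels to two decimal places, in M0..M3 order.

c0=(115.97, 161.79) c1=(207.17, 198.44) c2=(272.09, 147.29) c3=(183.42, 113.02)

Intrinsics K: fx=876.3, fy=557.3, cx=335.5, cy=258.8
Marker side s = 0.088 m; corners in marker frame (Z=0):
  M0 = (-0.0440, +0.0440, 0)
  M1 = (+0.0440, +0.0440, 0)
  M2 = (+0.0440, -0.0440, 0)
  M3 = (-0.0440, -0.0440, 0)
rvec = (-0.3693, 0.0432, 0.5833), |rvec| = θ = 0.69173 rad = 39.633°
Rodrigues: sinθ=0.63787, 1−cosθ=0.22986; R = I + sinθ·[k]× + (1−cosθ)·[k]×²:
    [+0.83566 -0.54555 -0.06364]
    [+0.53022 +0.77104 +0.35265]
    [-0.14332 -0.32844 +0.93359]
t = (-0.1118, -0.1305, 0.6970) m
M0: Pc = R·M0+t = (-0.17257, -0.11990, +0.68885); u = 876.3·(-0.17257)/0.68885 + 335.5 = 115.9677, v = 557.3·(-0.11990)/0.68885 + 258.8 = 161.7949
M1: Pc = R·M1+t = (-0.09904, -0.07324, +0.67624); u = 876.3·(-0.09904)/0.67624 + 335.5 = 207.1668, v = 557.3·(-0.07324)/0.67624 + 258.8 = 198.4383
M2: Pc = R·M2+t = (-0.05103, -0.14110, +0.70515); u = 876.3·(-0.05103)/0.70515 + 335.5 = 272.0878, v = 557.3·(-0.14110)/0.70515 + 258.8 = 147.2870
M3: Pc = R·M3+t = (-0.12456, -0.18776, +0.71776); u = 876.3·(-0.12456)/0.71776 + 335.5 = 183.4203, v = 557.3·(-0.18776)/0.71776 + 258.8 = 113.0180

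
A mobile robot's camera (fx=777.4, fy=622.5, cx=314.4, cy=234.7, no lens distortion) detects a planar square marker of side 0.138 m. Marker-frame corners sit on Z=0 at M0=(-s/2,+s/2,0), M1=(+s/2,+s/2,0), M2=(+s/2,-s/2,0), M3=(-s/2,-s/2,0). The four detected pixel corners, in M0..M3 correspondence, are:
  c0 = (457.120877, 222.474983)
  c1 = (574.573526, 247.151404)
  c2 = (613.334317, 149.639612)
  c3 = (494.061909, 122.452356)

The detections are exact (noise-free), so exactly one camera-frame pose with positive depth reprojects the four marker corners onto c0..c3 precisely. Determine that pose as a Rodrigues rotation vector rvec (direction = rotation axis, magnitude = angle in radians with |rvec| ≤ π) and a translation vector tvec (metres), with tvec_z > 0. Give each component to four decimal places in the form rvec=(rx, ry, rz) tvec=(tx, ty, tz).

Intrinsics K: fx=777.4, fy=622.5, cx=314.4, cy=234.7
Marker side s = 0.138 m; corners in marker frame (Z=0):
  M0 = (-0.0690, +0.0690, 0)
  M1 = (+0.0690, +0.0690, 0)
  M2 = (+0.0690, -0.0690, 0)
  M3 = (-0.0690, -0.0690, 0)
Detected image corners:
  c0 = (457.120877, 222.474983) px
  c1 = (574.573526, 247.151404) px
  c2 = (613.334317, 149.639612) px
  c3 = (494.061909, 122.452356) px
Planar DLT: solve 8×8 A·h = b for H (H[2,2]=1):
  H  [+934.07975 -190.32013 +535.15126]
  H  [+214.32248 +744.75055 +186.09289]
  H  [+0.14296 +0.15713 +1.00000]
B = K⁻¹H; ‖b₁‖=1.188644, ‖b₂‖=1.188644; λ = 2/(‖b₁‖+‖b₂‖) = 0.841295, sign → tz>0 ⇒ λ=+0.841295
r₁ = λ·B[:,0] = (+0.96221,+0.24431,+0.12027); r₂ = λ·B[:,1] = (-0.25942,+0.95667,+0.13219)
r₃ = r₁×r₂ = (-0.08277,-0.15840,+0.98390); SVD([r₁ r₂ r₃]) → R = UVᵀ:
  R  [+0.96221 -0.25942 -0.08277]
  R  [+0.24431 +0.95667 -0.15840]
  R  [+0.12027 +0.13219 +0.98390]
t = (+0.23889, -0.06569, +0.84129) m
tr R = 2.902785; θ = arccos((tr R − 1)/2) = 0.313070 rad = 17.938°
axis k = ((R−Rᵀ)₃₂, (R−Rᵀ)₁₃, (R−Rᵀ)₂₁) / (2 sinθ) = (+0.471759, -0.329630, +0.817794)
rvec = θ·k = (+0.147693, -0.103197, +0.256026)

rvec=(0.1477, -0.1032, 0.2560) tvec=(0.2389, -0.0657, 0.8413)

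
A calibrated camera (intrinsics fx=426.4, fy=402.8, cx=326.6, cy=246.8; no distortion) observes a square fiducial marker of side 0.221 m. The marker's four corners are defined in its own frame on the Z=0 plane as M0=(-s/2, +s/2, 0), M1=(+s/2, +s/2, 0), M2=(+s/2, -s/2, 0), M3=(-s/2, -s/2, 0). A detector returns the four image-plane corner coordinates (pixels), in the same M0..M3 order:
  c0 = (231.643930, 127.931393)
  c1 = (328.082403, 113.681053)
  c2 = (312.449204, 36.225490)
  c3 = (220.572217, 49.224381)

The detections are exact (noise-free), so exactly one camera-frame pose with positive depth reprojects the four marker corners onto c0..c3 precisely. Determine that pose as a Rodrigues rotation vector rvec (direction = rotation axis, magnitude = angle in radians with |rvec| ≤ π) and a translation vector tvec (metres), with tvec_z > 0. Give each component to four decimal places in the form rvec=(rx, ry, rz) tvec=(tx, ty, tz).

Intrinsics K: fx=426.4, fy=402.8, cx=326.6, cy=246.8
Marker side s = 0.221 m; corners in marker frame (Z=0):
  M0 = (-0.1105, +0.1105, 0)
  M1 = (+0.1105, +0.1105, 0)
  M2 = (+0.1105, -0.1105, 0)
  M3 = (-0.1105, -0.1105, 0)
Detected image corners:
  c0 = (231.643930, 127.931393) px
  c1 = (328.082403, 113.681053) px
  c2 = (312.449204, 36.225490) px
  c3 = (220.572217, 49.224381) px
Planar DLT: solve 8×8 A·h = b for H (H[2,2]=1):
  H  [+434.93436 -0.72417 +273.19571]
  H  [-58.84515 +334.98699 +80.77428]
  H  [+0.03344 -0.22395 +1.00000]
B = K⁻¹H; ‖b₁‖=1.008809, ‖b₂‖=1.008809; λ = 2/(‖b₁‖+‖b₂‖) = 0.991268, sign → tz>0 ⇒ λ=+0.991268
r₁ = λ·B[:,0] = (+0.98571,-0.16513,+0.03315); r₂ = λ·B[:,1] = (+0.16835,+0.96040,-0.22200)
r₃ = r₁×r₂ = (+0.00482,+0.22441,+0.97448); SVD([r₁ r₂ r₃]) → R = UVᵀ:
  R  [+0.98571 +0.16835 +0.00482]
  R  [-0.16513 +0.96040 +0.22441]
  R  [+0.03315 -0.22200 +0.97448]
t = (-0.12415, -0.40858, +0.99127) m
tr R = 2.920602; θ = arccos((tr R − 1)/2) = 0.282717 rad = 16.198°
axis k = ((R−Rᵀ)₃₂, (R−Rᵀ)₁₃, (R−Rᵀ)₂₁) / (2 sinθ) = (-0.800102, -0.050786, -0.597710)
rvec = θ·k = (-0.226202, -0.014358, -0.168983)

rvec=(-0.2262, -0.0144, -0.1690) tvec=(-0.1242, -0.4086, 0.9913)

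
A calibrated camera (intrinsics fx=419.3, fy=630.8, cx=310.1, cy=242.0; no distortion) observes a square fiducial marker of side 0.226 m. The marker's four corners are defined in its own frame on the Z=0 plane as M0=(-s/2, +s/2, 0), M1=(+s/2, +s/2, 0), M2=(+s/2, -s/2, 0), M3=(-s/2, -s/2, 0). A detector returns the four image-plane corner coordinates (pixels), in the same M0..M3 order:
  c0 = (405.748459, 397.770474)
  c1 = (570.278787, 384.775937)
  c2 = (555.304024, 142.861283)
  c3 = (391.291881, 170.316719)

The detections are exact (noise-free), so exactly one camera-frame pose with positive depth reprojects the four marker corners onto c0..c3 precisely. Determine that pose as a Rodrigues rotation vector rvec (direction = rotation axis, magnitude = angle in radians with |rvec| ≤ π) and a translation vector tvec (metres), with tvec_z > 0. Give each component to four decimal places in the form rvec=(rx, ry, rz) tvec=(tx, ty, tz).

Intrinsics K: fx=419.3, fy=630.8, cx=310.1, cy=242.0
Marker side s = 0.226 m; corners in marker frame (Z=0):
  M0 = (-0.1130, +0.1130, 0)
  M1 = (+0.1130, +0.1130, 0)
  M2 = (+0.1130, -0.1130, 0)
  M3 = (-0.1130, -0.1130, 0)
Detected image corners:
  c0 = (405.748459, 397.770474) px
  c1 = (570.278787, 384.775937) px
  c2 = (555.304024, 142.861283) px
  c3 = (391.291881, 170.316719) px
Planar DLT: solve 8×8 A·h = b for H (H[2,2]=1):
  H  [+596.24541 +70.07064 +478.14219]
  H  [-163.89523 +1040.28838 +274.37936]
  H  [-0.27175 +0.01039 +1.00000]
B = K⁻¹H; ‖b₁‖=1.652912, ‖b₂‖=1.652912; λ = 2/(‖b₁‖+‖b₂‖) = 0.604993, sign → tz>0 ⇒ λ=+0.604993
r₁ = λ·B[:,0] = (+0.98189,-0.09412,-0.16441); r₂ = λ·B[:,1] = (+0.09646,+0.99532,+0.00628)
r₃ = r₁×r₂ = (+0.16305,-0.02203,+0.98637); SVD([r₁ r₂ r₃]) → R = UVᵀ:
  R  [+0.98189 +0.09646 +0.16305]
  R  [-0.09412 +0.99532 -0.02203]
  R  [-0.16441 +0.00628 +0.98637]
t = (+0.24246, +0.03105, +0.60499) m
tr R = 2.963582; θ = arccos((tr R − 1)/2) = 0.191126 rad = 10.951°
axis k = ((R−Rᵀ)₃₂, (R−Rᵀ)₁₃, (R−Rᵀ)₂₁) / (2 sinθ) = (+0.074518, +0.861886, -0.501596)
rvec = θ·k = (+0.014242, +0.164729, -0.095868)

rvec=(0.0142, 0.1647, -0.0959) tvec=(0.2425, 0.0311, 0.6050)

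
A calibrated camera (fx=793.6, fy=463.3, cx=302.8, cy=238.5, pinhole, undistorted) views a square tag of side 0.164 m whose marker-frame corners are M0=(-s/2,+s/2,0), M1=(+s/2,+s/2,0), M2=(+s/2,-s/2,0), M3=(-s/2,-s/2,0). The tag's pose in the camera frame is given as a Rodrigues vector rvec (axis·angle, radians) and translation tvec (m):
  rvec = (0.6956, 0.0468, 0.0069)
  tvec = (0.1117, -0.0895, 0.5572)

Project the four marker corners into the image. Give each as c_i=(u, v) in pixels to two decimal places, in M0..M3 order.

c0=(342.34, 217.07) c1=(557.18, 219.59) c2=(608.09, 99.28) c3=(348.15, 97.82)

Intrinsics K: fx=793.6, fy=463.3, cx=302.8, cy=238.5
Marker side s = 0.164 m; corners in marker frame (Z=0):
  M0 = (-0.0820, +0.0820, 0)
  M1 = (+0.0820, +0.0820, 0)
  M2 = (+0.0820, -0.0820, 0)
  M3 = (-0.0820, -0.0820, 0)
rvec = (0.6956, 0.0468, 0.0069), |rvec| = θ = 0.69721 rad = 39.947°
Rodrigues: sinθ=0.64208, 1−cosθ=0.23336; R = I + sinθ·[k]× + (1−cosθ)·[k]×²:
    [+0.99893 +0.00927 +0.04540]
    [+0.02198 +0.76769 -0.64044]
    [-0.04080 +0.64075 +0.76666]
t = (0.1117, -0.0895, 0.5572) m
M0: Pc = R·M0+t = (+0.03055, -0.02835, +0.61309); u = 793.6·(+0.03055)/0.61309 + 302.8 = 342.3430, v = 463.3·(-0.02835)/0.61309 + 238.5 = 217.0749
M1: Pc = R·M1+t = (+0.19437, -0.02475, +0.60640); u = 793.6·(+0.19437)/0.60640 + 302.8 = 557.1779, v = 463.3·(-0.02475)/0.60640 + 238.5 = 219.5929
M2: Pc = R·M2+t = (+0.19285, -0.15065, +0.50131); u = 793.6·(+0.19285)/0.50131 + 302.8 = 608.0922, v = 463.3·(-0.15065)/0.50131 + 238.5 = 99.2751
M3: Pc = R·M3+t = (+0.02903, -0.15425, +0.50800); u = 793.6·(+0.02903)/0.50800 + 302.8 = 348.1468, v = 463.3·(-0.15425)/0.50800 + 238.5 = 97.8208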